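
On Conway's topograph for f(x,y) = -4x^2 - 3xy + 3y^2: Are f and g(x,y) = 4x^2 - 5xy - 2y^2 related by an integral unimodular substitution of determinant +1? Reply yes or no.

D₁ = 57, D₂ = 57
river cycle of f (length 6): (3, 3, -4), (-4, 5, 2), (2, 7, -1), (-1, 7, 2), (2, 5, -4), (-4, 3, 3)
river cycle of g (length 6): (-2, 5, 4), (4, 3, -3), (-3, 3, 4), (4, 5, -2), (-2, 7, 1), (1, 7, -2)
cycles differ ⇒ inequivalent

no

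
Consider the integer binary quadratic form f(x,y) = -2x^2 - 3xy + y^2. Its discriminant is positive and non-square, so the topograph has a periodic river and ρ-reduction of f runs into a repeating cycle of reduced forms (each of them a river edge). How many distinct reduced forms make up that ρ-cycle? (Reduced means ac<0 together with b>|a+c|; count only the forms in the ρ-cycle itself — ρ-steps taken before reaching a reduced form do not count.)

D = 17, ⌊√D⌋ = 4
descent: ρ → (1,3,-2)  [lands on river]
river: ρ → (-2,1,2)
river: ρ → (2,3,-1)
river: ρ → (-1,3,2)
river: ρ → (2,1,-2)
river: ρ → (-2,3,1)
ρ-cycle length = 6 (tail of 1 descent step not counted)

6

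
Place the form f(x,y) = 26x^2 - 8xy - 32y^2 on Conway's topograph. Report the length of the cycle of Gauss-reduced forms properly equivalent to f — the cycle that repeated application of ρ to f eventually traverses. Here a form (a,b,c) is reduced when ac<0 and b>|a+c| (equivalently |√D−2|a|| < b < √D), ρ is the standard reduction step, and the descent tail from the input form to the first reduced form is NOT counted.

D = 3392, ⌊√D⌋ = 58
descent: ρ → (-32,8,26)  [lands on river]
river: ρ → (26,44,-14)
river: ρ → (-14,40,32)
river: ρ → (32,24,-22)
river: ρ → (-22,20,34)
river: ρ → (34,48,-8)
river: ρ → (-8,48,34)
river: ρ → (34,20,-22)
river: ρ → (-22,24,32)
river: ρ → (32,40,-14)
river: ρ → (-14,44,26)
river: ρ → (26,8,-32)
river: ρ → (-32,56,2)
river: ρ → (2,56,-32)
ρ-cycle length = 14 (tail of 1 descent step not counted)

14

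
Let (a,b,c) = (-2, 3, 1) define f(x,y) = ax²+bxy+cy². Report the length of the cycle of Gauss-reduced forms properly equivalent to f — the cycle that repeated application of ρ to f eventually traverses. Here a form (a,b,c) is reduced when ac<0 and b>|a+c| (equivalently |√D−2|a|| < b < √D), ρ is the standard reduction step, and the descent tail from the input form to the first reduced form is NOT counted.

D = 17, ⌊√D⌋ = 4
river: ρ → (1,3,-2)
river: ρ → (-2,1,2)
river: ρ → (2,3,-1)
river: ρ → (-1,3,2)
river: ρ → (2,1,-2)
river: ρ → (-2,3,1)
ρ-cycle length = 6 (tail of 0 descent steps not counted)

6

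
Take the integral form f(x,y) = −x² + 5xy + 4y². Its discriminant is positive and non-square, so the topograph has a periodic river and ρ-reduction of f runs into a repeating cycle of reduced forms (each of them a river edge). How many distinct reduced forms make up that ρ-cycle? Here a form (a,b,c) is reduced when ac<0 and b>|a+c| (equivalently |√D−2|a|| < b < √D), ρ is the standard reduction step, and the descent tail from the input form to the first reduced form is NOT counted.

D = 41, ⌊√D⌋ = 6
river: ρ → (4,3,-2)
river: ρ → (-2,5,2)
river: ρ → (2,3,-4)
river: ρ → (-4,5,1)
river: ρ → (1,5,-4)
river: ρ → (-4,3,2)
river: ρ → (2,5,-2)
river: ρ → (-2,3,4)
river: ρ → (4,5,-1)
river: ρ → (-1,5,4)
ρ-cycle length = 10 (tail of 0 descent steps not counted)

10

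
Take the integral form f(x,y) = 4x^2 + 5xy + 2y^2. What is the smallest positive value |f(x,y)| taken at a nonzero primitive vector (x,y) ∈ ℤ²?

translate: b→-3 (≡5 mod 8), so (4,5,2)→(4,-3,1)
flip: (4,-3,1)→(1,3,4)
translate: b→1 (≡3 mod 2), so (1,3,4)→(1,1,2)
reduced (well bottom): (1,1,2) with a≤c, −a<b≤a
well minimum = a = 1

1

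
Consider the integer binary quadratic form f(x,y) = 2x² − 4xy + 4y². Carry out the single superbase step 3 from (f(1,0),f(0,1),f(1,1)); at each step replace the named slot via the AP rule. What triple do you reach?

start (2,4,2) = (f(1,0),f(0,1),f(1,1))
replace slot 3: 2·(2+4) − 2 = 10 → (2,4,10)

2,4,10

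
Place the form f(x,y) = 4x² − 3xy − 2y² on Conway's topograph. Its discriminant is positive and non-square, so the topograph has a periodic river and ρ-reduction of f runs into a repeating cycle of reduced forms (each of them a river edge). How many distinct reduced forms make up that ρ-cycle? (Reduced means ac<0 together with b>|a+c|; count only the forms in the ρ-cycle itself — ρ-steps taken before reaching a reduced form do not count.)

D = 41, ⌊√D⌋ = 6
descent: ρ → (-2,3,4)  [lands on river]
river: ρ → (4,5,-1)
river: ρ → (-1,5,4)
river: ρ → (4,3,-2)
river: ρ → (-2,5,2)
river: ρ → (2,3,-4)
river: ρ → (-4,5,1)
river: ρ → (1,5,-4)
river: ρ → (-4,3,2)
river: ρ → (2,5,-2)
ρ-cycle length = 10 (tail of 1 descent step not counted)

10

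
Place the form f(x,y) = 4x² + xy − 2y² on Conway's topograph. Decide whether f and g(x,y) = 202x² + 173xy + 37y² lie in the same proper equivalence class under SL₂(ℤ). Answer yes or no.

D₁ = 33, D₂ = 33
river cycle of f (length 4): (-2, 3, 3), (3, 3, -2), (-2, 5, 1), (1, 5, -2)
river cycle of g (length 4): (-2, 3, 3), (3, 3, -2), (-2, 5, 1), (1, 5, -2)
cycles coincide ⇒ equivalent

yes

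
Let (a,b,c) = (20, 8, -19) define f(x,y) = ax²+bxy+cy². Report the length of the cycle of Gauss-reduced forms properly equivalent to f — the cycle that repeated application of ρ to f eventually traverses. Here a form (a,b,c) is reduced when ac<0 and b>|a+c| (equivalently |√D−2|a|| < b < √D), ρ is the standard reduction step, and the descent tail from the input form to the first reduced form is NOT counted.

D = 1584, ⌊√D⌋ = 39
river: ρ → (-19,30,9)
river: ρ → (9,24,-28)
river: ρ → (-28,32,5)
river: ρ → (5,38,-7)
river: ρ → (-7,32,20)
river: ρ → (20,8,-19)
ρ-cycle length = 6 (tail of 0 descent steps not counted)

6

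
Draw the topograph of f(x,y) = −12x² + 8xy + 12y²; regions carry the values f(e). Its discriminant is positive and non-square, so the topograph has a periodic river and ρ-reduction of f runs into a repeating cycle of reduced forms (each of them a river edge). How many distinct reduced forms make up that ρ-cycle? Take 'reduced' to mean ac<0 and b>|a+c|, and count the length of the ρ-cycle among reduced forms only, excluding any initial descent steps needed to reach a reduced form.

D = 640, ⌊√D⌋ = 25
river: ρ → (12,16,-8)
river: ρ → (-8,16,12)
river: ρ → (12,8,-12)
river: ρ → (-12,16,8)
river: ρ → (8,16,-12)
river: ρ → (-12,8,12)
ρ-cycle length = 6 (tail of 0 descent steps not counted)

6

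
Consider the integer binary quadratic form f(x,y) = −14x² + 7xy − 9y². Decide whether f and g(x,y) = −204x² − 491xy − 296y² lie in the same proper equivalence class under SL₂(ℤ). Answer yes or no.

D₁ = -455, D₂ = -455
f is negative-definite; reduce −f:
−f: flip: (14,-7,9)→(9,7,14)
−f: reduced (well bottom): (9,7,14) with a≤c, −a<b≤a
flip sign back: reduced form of f is (-9,-7,-14)
g is negative-definite; reduce −g:
−g: translate: b→83 (≡491 mod 408), so (204,491,296)→(204,83,9)
−g: flip: (204,83,9)→(9,-83,204)
−g: translate: b→7 (≡-83 mod 18), so (9,-83,204)→(9,7,14)
−g: reduced (well bottom): (9,7,14) with a≤c, −a<b≤a
flip sign back: reduced form of g is (-9,-7,-14)
reduced forms (-9, -7, -14) vs (-9, -7, -14) ⇒ equivalent

yes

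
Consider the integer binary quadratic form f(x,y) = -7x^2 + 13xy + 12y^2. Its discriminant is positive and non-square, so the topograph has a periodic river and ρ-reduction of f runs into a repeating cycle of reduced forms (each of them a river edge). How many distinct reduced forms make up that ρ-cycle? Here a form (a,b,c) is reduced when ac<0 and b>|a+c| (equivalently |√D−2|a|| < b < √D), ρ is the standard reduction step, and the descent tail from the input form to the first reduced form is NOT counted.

D = 505, ⌊√D⌋ = 22
river: ρ → (12,11,-8)
river: ρ → (-8,21,2)
river: ρ → (2,19,-18)
river: ρ → (-18,17,3)
river: ρ → (3,19,-12)
river: ρ → (-12,5,10)
river: ρ → (10,15,-7)
river: ρ → (-7,13,12)
ρ-cycle length = 8 (tail of 0 descent steps not counted)

8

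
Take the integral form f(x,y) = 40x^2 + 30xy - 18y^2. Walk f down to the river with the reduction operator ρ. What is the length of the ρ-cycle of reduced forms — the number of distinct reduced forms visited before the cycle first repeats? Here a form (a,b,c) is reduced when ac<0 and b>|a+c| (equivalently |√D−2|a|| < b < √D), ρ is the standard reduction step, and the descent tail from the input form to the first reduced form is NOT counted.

D = 3780, ⌊√D⌋ = 61
river: ρ → (-18,42,28)
river: ρ → (28,14,-32)
river: ρ → (-32,50,10)
river: ρ → (10,50,-32)
river: ρ → (-32,14,28)
river: ρ → (28,42,-18)
river: ρ → (-18,30,40)
river: ρ → (40,50,-8)
river: ρ → (-8,46,52)
river: ρ → (52,58,-2)
river: ρ → (-2,58,52)
river: ρ → (52,46,-8)
river: ρ → (-8,50,40)
river: ρ → (40,30,-18)
ρ-cycle length = 14 (tail of 0 descent steps not counted)

14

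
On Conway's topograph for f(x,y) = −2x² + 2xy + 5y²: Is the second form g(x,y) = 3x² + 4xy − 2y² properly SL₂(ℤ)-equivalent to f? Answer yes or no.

D₁ = 44, D₂ = 40
discriminants differ ⇒ not SL₂(ℤ)-equivalent

no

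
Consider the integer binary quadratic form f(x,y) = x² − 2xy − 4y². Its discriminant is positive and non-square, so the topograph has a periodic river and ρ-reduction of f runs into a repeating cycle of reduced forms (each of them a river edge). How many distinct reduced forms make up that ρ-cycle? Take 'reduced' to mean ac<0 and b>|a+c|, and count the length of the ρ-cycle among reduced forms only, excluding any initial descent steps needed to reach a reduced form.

D = 20, ⌊√D⌋ = 4
descent: ρ → (-4,2,1)
descent: ρ → (1,4,-1)  [lands on river]
river: ρ → (-1,4,1)
ρ-cycle length = 2 (tail of 2 descent steps not counted)

2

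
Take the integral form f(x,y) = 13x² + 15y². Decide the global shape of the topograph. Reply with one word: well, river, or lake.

D = b²−4ac = 0² − 4·13·15 = -780
D < 0 ⇒ definite ⇒ every region one sign ⇒ single well

well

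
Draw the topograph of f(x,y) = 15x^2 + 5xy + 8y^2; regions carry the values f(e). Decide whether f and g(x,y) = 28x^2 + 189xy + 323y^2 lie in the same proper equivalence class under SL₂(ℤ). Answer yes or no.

D₁ = -455, D₂ = -455
f: flip: (15,5,8)→(8,-5,15)
f: reduced (well bottom): (8,-5,15) with a≤c, −a<b≤a
g: translate: b→21 (≡189 mod 56), so (28,189,323)→(28,21,8)
g: flip: (28,21,8)→(8,-21,28)
g: translate: b→-5 (≡-21 mod 16), so (8,-21,28)→(8,-5,15)
g: reduced (well bottom): (8,-5,15) with a≤c, −a<b≤a
reduced forms (8, -5, 15) vs (8, -5, 15) ⇒ equivalent

yes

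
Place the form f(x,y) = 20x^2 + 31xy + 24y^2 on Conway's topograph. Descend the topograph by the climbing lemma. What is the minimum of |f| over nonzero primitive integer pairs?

translate: b→-9 (≡31 mod 40), so (20,31,24)→(20,-9,13)
flip: (20,-9,13)→(13,9,20)
reduced (well bottom): (13,9,20) with a≤c, −a<b≤a
well minimum = a = 13

13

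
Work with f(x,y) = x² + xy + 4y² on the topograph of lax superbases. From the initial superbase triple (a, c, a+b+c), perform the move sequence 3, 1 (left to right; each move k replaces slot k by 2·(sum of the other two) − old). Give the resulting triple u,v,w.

start (1,4,6) = (f(1,0),f(0,1),f(1,1))
replace slot 3: 2·(1+4) − 6 = 4 → (1,4,4)
replace slot 1: 2·(4+4) − 1 = 15 → (15,4,4)

15,4,4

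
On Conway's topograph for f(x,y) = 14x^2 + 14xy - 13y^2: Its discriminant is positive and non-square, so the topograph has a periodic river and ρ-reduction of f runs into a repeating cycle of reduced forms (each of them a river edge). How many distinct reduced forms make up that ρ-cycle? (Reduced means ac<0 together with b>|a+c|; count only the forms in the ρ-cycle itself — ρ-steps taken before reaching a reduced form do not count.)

D = 924, ⌊√D⌋ = 30
river: ρ → (-13,12,15)
river: ρ → (15,18,-10)
river: ρ → (-10,22,11)
river: ρ → (11,22,-10)
river: ρ → (-10,18,15)
river: ρ → (15,12,-13)
river: ρ → (-13,14,14)
river: ρ → (14,14,-13)
ρ-cycle length = 8 (tail of 0 descent steps not counted)

8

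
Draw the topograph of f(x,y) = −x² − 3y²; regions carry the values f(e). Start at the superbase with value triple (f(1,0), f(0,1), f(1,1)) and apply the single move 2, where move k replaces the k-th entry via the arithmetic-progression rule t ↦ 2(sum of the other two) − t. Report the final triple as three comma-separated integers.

start (-1,-3,-4) = (f(1,0),f(0,1),f(1,1))
replace slot 2: 2·((-1)+(-4)) − (-3) = -7 → (-1,-7,-4)

-1,-7,-4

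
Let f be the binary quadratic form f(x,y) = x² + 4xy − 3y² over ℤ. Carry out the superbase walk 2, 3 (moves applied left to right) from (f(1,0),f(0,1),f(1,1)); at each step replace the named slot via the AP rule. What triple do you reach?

start (1,-3,2) = (f(1,0),f(0,1),f(1,1))
replace slot 2: 2·(1+2) − (-3) = 9 → (1,9,2)
replace slot 3: 2·(1+9) − 2 = 18 → (1,9,18)

1,9,18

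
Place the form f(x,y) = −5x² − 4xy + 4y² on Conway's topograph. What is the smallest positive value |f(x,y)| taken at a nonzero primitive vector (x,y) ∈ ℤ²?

descent: ρ → (4,4,-5)  [lands on river]
river: ρ → (-5,6,3)
river: ρ → (3,6,-5)
river: ρ → (-5,4,4)
closes: descent 1, river 4
min |a| on river = 3

3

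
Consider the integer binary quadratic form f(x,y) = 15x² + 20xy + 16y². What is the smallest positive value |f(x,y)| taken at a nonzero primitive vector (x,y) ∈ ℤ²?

translate: b→-10 (≡20 mod 30), so (15,20,16)→(15,-10,11)
flip: (15,-10,11)→(11,10,15)
reduced (well bottom): (11,10,15) with a≤c, −a<b≤a
well minimum = a = 11

11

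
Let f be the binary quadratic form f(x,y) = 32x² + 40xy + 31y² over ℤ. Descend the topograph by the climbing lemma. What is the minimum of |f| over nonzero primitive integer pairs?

translate: b→-24 (≡40 mod 64), so (32,40,31)→(32,-24,23)
flip: (32,-24,23)→(23,24,32)
translate: b→-22 (≡24 mod 46), so (23,24,32)→(23,-22,31)
reduced (well bottom): (23,-22,31) with a≤c, −a<b≤a
well minimum = a = 23

23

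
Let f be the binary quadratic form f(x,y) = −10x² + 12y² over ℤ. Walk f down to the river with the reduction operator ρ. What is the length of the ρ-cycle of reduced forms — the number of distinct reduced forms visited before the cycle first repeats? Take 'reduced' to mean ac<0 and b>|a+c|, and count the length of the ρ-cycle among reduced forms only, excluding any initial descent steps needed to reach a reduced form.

D = 480, ⌊√D⌋ = 21
descent: ρ → (12,0,-10)
descent: ρ → (-10,20,2)  [lands on river]
river: ρ → (2,20,-10)
ρ-cycle length = 2 (tail of 2 descent steps not counted)

2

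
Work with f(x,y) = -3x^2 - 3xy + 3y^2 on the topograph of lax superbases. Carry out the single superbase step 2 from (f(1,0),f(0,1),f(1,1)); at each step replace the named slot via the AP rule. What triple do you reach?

start (-3,3,-3) = (f(1,0),f(0,1),f(1,1))
replace slot 2: 2·((-3)+(-3)) − 3 = -15 → (-3,-15,-3)

-3,-15,-3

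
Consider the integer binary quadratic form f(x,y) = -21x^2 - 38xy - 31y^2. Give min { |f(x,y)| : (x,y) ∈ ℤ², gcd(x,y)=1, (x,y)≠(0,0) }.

translate: b→-4 (≡38 mod 42), so (21,38,31)→(21,-4,14)
flip: (21,-4,14)→(14,4,21)
reduced (well bottom): (14,4,21) with a≤c, −a<b≤a
well minimum |f| = |-14| = 14 (negative-definite)

14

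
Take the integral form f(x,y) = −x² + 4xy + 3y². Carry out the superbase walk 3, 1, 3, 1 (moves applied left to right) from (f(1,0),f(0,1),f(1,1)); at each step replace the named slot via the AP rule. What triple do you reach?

start (-1,3,6) = (f(1,0),f(0,1),f(1,1))
replace slot 3: 2·((-1)+3) − 6 = -2 → (-1,3,-2)
replace slot 1: 2·(3+(-2)) − (-1) = 3 → (3,3,-2)
replace slot 3: 2·(3+3) − (-2) = 14 → (3,3,14)
replace slot 1: 2·(3+14) − 3 = 31 → (31,3,14)

31,3,14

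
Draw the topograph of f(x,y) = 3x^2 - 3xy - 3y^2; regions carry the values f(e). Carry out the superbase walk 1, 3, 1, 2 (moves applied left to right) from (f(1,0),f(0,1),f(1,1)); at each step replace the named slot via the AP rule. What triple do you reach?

start (3,-3,-3) = (f(1,0),f(0,1),f(1,1))
replace slot 1: 2·((-3)+(-3)) − 3 = -15 → (-15,-3,-3)
replace slot 3: 2·((-15)+(-3)) − (-3) = -33 → (-15,-3,-33)
replace slot 1: 2·((-3)+(-33)) − (-15) = -57 → (-57,-3,-33)
replace slot 2: 2·((-57)+(-33)) − (-3) = -177 → (-57,-177,-33)

-57,-177,-33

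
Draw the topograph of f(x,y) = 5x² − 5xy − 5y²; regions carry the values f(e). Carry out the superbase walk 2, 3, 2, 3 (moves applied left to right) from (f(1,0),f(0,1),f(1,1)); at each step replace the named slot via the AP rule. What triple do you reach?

start (5,-5,-5) = (f(1,0),f(0,1),f(1,1))
replace slot 2: 2·(5+(-5)) − (-5) = 5 → (5,5,-5)
replace slot 3: 2·(5+5) − (-5) = 25 → (5,5,25)
replace slot 2: 2·(5+25) − 5 = 55 → (5,55,25)
replace slot 3: 2·(5+55) − 25 = 95 → (5,55,95)

5,55,95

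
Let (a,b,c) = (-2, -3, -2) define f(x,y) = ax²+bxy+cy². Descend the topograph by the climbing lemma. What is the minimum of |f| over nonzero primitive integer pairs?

translate: b→-1 (≡3 mod 4), so (2,3,2)→(2,-1,1)
flip: (2,-1,1)→(1,1,2)
reduced (well bottom): (1,1,2) with a≤c, −a<b≤a
well minimum |f| = |-1| = 1 (negative-definite)

1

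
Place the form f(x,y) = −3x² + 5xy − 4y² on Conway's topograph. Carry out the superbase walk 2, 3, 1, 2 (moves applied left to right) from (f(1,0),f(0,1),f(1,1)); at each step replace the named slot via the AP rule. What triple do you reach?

start (-3,-4,-2) = (f(1,0),f(0,1),f(1,1))
replace slot 2: 2·((-3)+(-2)) − (-4) = -6 → (-3,-6,-2)
replace slot 3: 2·((-3)+(-6)) − (-2) = -16 → (-3,-6,-16)
replace slot 1: 2·((-6)+(-16)) − (-3) = -41 → (-41,-6,-16)
replace slot 2: 2·((-41)+(-16)) − (-6) = -108 → (-41,-108,-16)

-41,-108,-16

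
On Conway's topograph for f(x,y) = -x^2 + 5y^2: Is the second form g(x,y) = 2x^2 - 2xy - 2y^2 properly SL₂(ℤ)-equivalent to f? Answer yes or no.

D₁ = 20, D₂ = 20
river cycle of f (length 2): (-1, 4, 1), (1, 4, -1)
river cycle of g (length 2): (-2, 2, 2), (2, 2, -2)
cycles differ ⇒ inequivalent

no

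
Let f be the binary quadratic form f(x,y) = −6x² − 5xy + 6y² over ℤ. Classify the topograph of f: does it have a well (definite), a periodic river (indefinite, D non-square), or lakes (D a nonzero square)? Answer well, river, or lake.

D = b²−4ac = (-5)² − 4·(-6)·6 = 169
D = 13² is a perfect square ⇒ form factors over ℤ ⇒ lakes

lake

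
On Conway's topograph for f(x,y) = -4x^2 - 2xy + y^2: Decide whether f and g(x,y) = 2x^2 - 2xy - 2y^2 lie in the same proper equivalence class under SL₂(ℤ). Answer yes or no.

D₁ = 20, D₂ = 20
river cycle of f (length 2): (1, 4, -1), (-1, 4, 1)
river cycle of g (length 2): (-2, 2, 2), (2, 2, -2)
cycles differ ⇒ inequivalent

no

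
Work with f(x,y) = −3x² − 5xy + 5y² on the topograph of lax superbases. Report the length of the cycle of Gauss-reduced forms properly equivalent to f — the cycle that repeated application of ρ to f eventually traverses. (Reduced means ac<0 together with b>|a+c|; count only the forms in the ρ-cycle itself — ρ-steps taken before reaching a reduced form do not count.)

D = 85, ⌊√D⌋ = 9
descent: ρ → (5,5,-3)  [lands on river]
river: ρ → (-3,7,3)
river: ρ → (3,5,-5)
river: ρ → (-5,5,3)
river: ρ → (3,7,-3)
river: ρ → (-3,5,5)
ρ-cycle length = 6 (tail of 1 descent step not counted)

6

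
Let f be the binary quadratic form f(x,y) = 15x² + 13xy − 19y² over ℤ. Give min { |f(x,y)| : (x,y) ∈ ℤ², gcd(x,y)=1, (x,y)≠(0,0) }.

river: ρ → (-19,25,9)
river: ρ → (9,29,-13)
river: ρ → (-13,23,15)
river: ρ → (15,7,-21)
river: ρ → (-21,35,1)
river: ρ → (1,35,-21)
river: ρ → (-21,7,15)
river: ρ → (15,23,-13)
river: ρ → (-13,29,9)
river: ρ → (9,25,-19)
river: ρ → (-19,13,15)
river: ρ → (15,17,-17)
river: ρ → (-17,17,15)
river: ρ → (15,13,-19)
closes: descent 0, river 14
min |a| on river = 1

1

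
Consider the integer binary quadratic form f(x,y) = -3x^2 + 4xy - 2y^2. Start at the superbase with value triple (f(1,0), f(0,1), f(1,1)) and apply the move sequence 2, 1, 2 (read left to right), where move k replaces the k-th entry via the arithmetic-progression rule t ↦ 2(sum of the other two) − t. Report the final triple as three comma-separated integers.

start (-3,-2,-1) = (f(1,0),f(0,1),f(1,1))
replace slot 2: 2·((-3)+(-1)) − (-2) = -6 → (-3,-6,-1)
replace slot 1: 2·((-6)+(-1)) − (-3) = -11 → (-11,-6,-1)
replace slot 2: 2·((-11)+(-1)) − (-6) = -18 → (-11,-18,-1)

-11,-18,-1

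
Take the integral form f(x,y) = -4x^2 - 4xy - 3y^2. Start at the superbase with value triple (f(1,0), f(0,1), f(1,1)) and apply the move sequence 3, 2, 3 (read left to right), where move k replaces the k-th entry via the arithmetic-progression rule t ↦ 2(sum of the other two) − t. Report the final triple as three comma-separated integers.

start (-4,-3,-11) = (f(1,0),f(0,1),f(1,1))
replace slot 3: 2·((-4)+(-3)) − (-11) = -3 → (-4,-3,-3)
replace slot 2: 2·((-4)+(-3)) − (-3) = -11 → (-4,-11,-3)
replace slot 3: 2·((-4)+(-11)) − (-3) = -27 → (-4,-11,-27)

-4,-11,-27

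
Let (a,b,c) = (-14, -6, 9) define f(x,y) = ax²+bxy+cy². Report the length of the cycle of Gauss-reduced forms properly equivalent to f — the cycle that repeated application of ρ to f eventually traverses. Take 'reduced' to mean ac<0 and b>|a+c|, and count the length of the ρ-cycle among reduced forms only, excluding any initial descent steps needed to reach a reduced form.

D = 540, ⌊√D⌋ = 23
descent: ρ → (9,6,-14)  [lands on river]
river: ρ → (-14,22,1)
river: ρ → (1,22,-14)
river: ρ → (-14,6,9)
river: ρ → (9,12,-11)
river: ρ → (-11,10,10)
river: ρ → (10,10,-11)
river: ρ → (-11,12,9)
ρ-cycle length = 8 (tail of 1 descent step not counted)

8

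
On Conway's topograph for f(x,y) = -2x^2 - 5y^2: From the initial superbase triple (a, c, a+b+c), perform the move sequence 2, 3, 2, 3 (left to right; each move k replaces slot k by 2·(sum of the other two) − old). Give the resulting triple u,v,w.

start (-2,-5,-7) = (f(1,0),f(0,1),f(1,1))
replace slot 2: 2·((-2)+(-7)) − (-5) = -13 → (-2,-13,-7)
replace slot 3: 2·((-2)+(-13)) − (-7) = -23 → (-2,-13,-23)
replace slot 2: 2·((-2)+(-23)) − (-13) = -37 → (-2,-37,-23)
replace slot 3: 2·((-2)+(-37)) − (-23) = -55 → (-2,-37,-55)

-2,-37,-55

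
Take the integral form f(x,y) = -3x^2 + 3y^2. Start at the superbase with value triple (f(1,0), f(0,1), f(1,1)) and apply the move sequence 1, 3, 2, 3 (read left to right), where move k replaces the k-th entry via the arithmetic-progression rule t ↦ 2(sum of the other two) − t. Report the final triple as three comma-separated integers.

start (-3,3,0) = (f(1,0),f(0,1),f(1,1))
replace slot 1: 2·(3+0) − (-3) = 9 → (9,3,0)
replace slot 3: 2·(9+3) − 0 = 24 → (9,3,24)
replace slot 2: 2·(9+24) − 3 = 63 → (9,63,24)
replace slot 3: 2·(9+63) − 24 = 120 → (9,63,120)

9,63,120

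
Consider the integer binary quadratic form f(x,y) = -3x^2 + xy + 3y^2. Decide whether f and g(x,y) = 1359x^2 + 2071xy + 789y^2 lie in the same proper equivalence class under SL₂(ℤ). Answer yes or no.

D₁ = 37, D₂ = 37
river cycle of f (length 6): (3, 5, -1), (-1, 5, 3), (3, 1, -3), (-3, 5, 1), (1, 5, -3), (-3, 1, 3)
river cycle of g (length 6): (3, 5, -1), (-1, 5, 3), (3, 1, -3), (-3, 5, 1), (1, 5, -3), (-3, 1, 3)
cycles coincide ⇒ equivalent

yes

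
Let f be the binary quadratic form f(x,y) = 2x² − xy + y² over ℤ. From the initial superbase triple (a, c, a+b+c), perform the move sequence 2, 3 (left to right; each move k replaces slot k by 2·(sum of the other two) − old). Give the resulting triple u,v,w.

start (2,1,2) = (f(1,0),f(0,1),f(1,1))
replace slot 2: 2·(2+2) − 1 = 7 → (2,7,2)
replace slot 3: 2·(2+7) − 2 = 16 → (2,7,16)

2,7,16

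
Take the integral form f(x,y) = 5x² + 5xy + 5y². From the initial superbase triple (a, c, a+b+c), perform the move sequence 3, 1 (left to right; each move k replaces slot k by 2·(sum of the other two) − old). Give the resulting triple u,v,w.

start (5,5,15) = (f(1,0),f(0,1),f(1,1))
replace slot 3: 2·(5+5) − 15 = 5 → (5,5,5)
replace slot 1: 2·(5+5) − 5 = 15 → (15,5,5)

15,5,5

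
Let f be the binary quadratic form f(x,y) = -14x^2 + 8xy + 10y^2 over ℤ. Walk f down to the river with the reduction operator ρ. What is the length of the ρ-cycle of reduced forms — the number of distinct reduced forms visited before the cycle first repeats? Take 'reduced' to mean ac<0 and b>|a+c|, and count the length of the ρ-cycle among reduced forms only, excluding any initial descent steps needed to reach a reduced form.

D = 624, ⌊√D⌋ = 24
river: ρ → (10,12,-12)
river: ρ → (-12,12,10)
river: ρ → (10,8,-14)
river: ρ → (-14,20,4)
river: ρ → (4,20,-14)
river: ρ → (-14,8,10)
ρ-cycle length = 6 (tail of 0 descent steps not counted)

6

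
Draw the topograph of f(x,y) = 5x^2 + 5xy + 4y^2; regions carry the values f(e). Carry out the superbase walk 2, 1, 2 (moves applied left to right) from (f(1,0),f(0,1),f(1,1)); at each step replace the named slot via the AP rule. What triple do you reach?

start (5,4,14) = (f(1,0),f(0,1),f(1,1))
replace slot 2: 2·(5+14) − 4 = 34 → (5,34,14)
replace slot 1: 2·(34+14) − 5 = 91 → (91,34,14)
replace slot 2: 2·(91+14) − 34 = 176 → (91,176,14)

91,176,14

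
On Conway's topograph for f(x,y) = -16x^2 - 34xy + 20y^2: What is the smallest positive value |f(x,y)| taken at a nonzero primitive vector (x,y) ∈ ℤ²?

descent: ρ → (20,34,-16)  [lands on river]
river: ρ → (-16,30,24)
river: ρ → (24,18,-22)
river: ρ → (-22,26,20)
river: ρ → (20,14,-28)
river: ρ → (-28,42,6)
river: ρ → (6,42,-28)
river: ρ → (-28,14,20)
river: ρ → (20,26,-22)
river: ρ → (-22,18,24)
river: ρ → (24,30,-16)
river: ρ → (-16,34,20)
river: ρ → (20,46,-4)
river: ρ → (-4,42,42)
river: ρ → (42,42,-4)
river: ρ → (-4,46,20)
closes: descent 1, river 16
min |a| on river = 4

4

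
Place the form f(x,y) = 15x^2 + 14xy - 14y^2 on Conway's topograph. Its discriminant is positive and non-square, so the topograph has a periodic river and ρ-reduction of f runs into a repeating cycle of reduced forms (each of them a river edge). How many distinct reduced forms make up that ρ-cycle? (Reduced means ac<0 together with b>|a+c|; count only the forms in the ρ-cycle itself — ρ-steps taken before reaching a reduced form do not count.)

D = 1036, ⌊√D⌋ = 32
river: ρ → (-14,14,15)
river: ρ → (15,16,-13)
river: ρ → (-13,10,18)
river: ρ → (18,26,-5)
river: ρ → (-5,24,23)
river: ρ → (23,22,-6)
river: ρ → (-6,26,15)
river: ρ → (15,4,-17)
river: ρ → (-17,30,2)
river: ρ → (2,30,-17)
river: ρ → (-17,4,15)
river: ρ → (15,26,-6)
river: ρ → (-6,22,23)
river: ρ → (23,24,-5)
river: ρ → (-5,26,18)
river: ρ → (18,10,-13)
river: ρ → (-13,16,15)
river: ρ → (15,14,-14)
ρ-cycle length = 18 (tail of 0 descent steps not counted)

18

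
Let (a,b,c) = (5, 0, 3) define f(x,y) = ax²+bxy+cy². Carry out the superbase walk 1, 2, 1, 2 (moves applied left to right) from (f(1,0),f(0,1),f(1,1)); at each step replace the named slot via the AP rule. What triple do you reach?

start (5,3,8) = (f(1,0),f(0,1),f(1,1))
replace slot 1: 2·(3+8) − 5 = 17 → (17,3,8)
replace slot 2: 2·(17+8) − 3 = 47 → (17,47,8)
replace slot 1: 2·(47+8) − 17 = 93 → (93,47,8)
replace slot 2: 2·(93+8) − 47 = 155 → (93,155,8)

93,155,8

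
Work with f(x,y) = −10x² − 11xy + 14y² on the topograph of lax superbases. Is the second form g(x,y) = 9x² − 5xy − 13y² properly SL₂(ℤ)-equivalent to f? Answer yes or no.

D₁ = 681, D₂ = 493
discriminants differ ⇒ not SL₂(ℤ)-equivalent

no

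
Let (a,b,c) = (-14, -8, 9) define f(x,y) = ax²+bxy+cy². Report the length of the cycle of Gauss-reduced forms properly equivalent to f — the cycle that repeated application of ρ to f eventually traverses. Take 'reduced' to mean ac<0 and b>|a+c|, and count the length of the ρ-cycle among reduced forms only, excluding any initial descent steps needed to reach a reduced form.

D = 568, ⌊√D⌋ = 23
descent: ρ → (9,8,-14)  [lands on river]
river: ρ → (-14,20,3)
river: ρ → (3,22,-7)
river: ρ → (-7,20,6)
river: ρ → (6,16,-13)
river: ρ → (-13,10,9)
ρ-cycle length = 6 (tail of 1 descent step not counted)

6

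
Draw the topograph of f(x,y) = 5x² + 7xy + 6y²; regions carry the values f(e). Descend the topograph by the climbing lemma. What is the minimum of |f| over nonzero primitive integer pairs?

translate: b→-3 (≡7 mod 10), so (5,7,6)→(5,-3,4)
flip: (5,-3,4)→(4,3,5)
reduced (well bottom): (4,3,5) with a≤c, −a<b≤a
well minimum = a = 4

4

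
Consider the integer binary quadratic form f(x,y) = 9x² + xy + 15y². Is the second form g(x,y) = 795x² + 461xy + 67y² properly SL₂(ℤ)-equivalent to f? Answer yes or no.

D₁ = -539, D₂ = -539
f: reduced (well bottom): (9,1,15) with a≤c, −a<b≤a
g: flip: (795,461,67)→(67,-461,795)
g: translate: b→-59 (≡-461 mod 134), so (67,-461,795)→(67,-59,15)
g: flip: (67,-59,15)→(15,59,67)
g: translate: b→-1 (≡59 mod 30), so (15,59,67)→(15,-1,9)
g: flip: (15,-1,9)→(9,1,15)
g: reduced (well bottom): (9,1,15) with a≤c, −a<b≤a
reduced forms (9, 1, 15) vs (9, 1, 15) ⇒ equivalent

yes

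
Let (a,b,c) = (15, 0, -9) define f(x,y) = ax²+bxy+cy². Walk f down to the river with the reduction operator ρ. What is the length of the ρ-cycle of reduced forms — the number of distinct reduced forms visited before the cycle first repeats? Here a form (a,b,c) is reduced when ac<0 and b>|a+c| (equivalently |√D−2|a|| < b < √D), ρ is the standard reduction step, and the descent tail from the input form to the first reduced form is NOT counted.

D = 540, ⌊√D⌋ = 23
descent: ρ → (-9,18,6)  [lands on river]
river: ρ → (6,18,-9)
ρ-cycle length = 2 (tail of 1 descent step not counted)

2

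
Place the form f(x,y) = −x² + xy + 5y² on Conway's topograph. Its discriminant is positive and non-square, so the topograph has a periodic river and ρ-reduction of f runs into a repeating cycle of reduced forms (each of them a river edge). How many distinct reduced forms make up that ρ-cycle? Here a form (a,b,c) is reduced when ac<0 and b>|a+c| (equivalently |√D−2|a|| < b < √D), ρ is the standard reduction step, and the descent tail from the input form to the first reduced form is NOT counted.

D = 21, ⌊√D⌋ = 4
descent: ρ → (5,-1,-1)
descent: ρ → (-1,3,3)  [lands on river]
river: ρ → (3,3,-1)
ρ-cycle length = 2 (tail of 2 descent steps not counted)

2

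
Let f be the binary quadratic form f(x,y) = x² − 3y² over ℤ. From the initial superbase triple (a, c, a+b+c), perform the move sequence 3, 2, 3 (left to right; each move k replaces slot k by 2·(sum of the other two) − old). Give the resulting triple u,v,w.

start (1,-3,-2) = (f(1,0),f(0,1),f(1,1))
replace slot 3: 2·(1+(-3)) − (-2) = -2 → (1,-3,-2)
replace slot 2: 2·(1+(-2)) − (-3) = 1 → (1,1,-2)
replace slot 3: 2·(1+1) − (-2) = 6 → (1,1,6)

1,1,6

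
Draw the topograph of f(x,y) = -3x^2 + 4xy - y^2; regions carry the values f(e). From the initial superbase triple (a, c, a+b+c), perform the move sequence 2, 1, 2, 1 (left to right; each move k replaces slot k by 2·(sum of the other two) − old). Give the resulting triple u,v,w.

start (-3,-1,0) = (f(1,0),f(0,1),f(1,1))
replace slot 2: 2·((-3)+0) − (-1) = -5 → (-3,-5,0)
replace slot 1: 2·((-5)+0) − (-3) = -7 → (-7,-5,0)
replace slot 2: 2·((-7)+0) − (-5) = -9 → (-7,-9,0)
replace slot 1: 2·((-9)+0) − (-7) = -11 → (-11,-9,0)

-11,-9,0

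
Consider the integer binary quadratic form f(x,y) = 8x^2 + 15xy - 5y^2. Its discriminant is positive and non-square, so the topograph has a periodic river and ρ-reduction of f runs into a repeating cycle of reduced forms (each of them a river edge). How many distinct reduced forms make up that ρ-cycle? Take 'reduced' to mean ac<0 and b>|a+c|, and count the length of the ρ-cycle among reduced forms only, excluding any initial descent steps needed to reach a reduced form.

D = 385, ⌊√D⌋ = 19
river: ρ → (-5,15,8)
river: ρ → (8,17,-3)
river: ρ → (-3,19,2)
river: ρ → (2,17,-12)
river: ρ → (-12,7,7)
river: ρ → (7,7,-12)
river: ρ → (-12,17,2)
river: ρ → (2,19,-3)
river: ρ → (-3,17,8)
river: ρ → (8,15,-5)
ρ-cycle length = 10 (tail of 0 descent steps not counted)

10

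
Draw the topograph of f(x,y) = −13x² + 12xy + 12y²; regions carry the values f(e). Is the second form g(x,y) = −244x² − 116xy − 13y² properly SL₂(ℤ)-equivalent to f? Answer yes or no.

D₁ = 768, D₂ = 768
river cycle of f (length 8): (12, 12, -13), (-13, 14, 11), (11, 8, -16), (-16, 24, 3), (3, 24, -16), (-16, 8, 11), (11, 14, -13), (-13, 12, 12)
river cycle of g (length 8): (-13, 12, 12), (12, 12, -13), (-13, 14, 11), (11, 8, -16), (-16, 24, 3), (3, 24, -16), (-16, 8, 11), (11, 14, -13)
cycles coincide ⇒ equivalent

yes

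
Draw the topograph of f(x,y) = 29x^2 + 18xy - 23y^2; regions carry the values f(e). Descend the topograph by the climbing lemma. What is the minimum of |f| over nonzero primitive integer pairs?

river: ρ → (-23,28,24)
river: ρ → (24,20,-27)
river: ρ → (-27,34,17)
river: ρ → (17,34,-27)
river: ρ → (-27,20,24)
river: ρ → (24,28,-23)
river: ρ → (-23,18,29)
river: ρ → (29,40,-12)
river: ρ → (-12,32,41)
river: ρ → (41,50,-3)
river: ρ → (-3,52,24)
river: ρ → (24,44,-11)
river: ρ → (-11,44,24)
river: ρ → (24,52,-3)
river: ρ → (-3,50,41)
river: ρ → (41,32,-12)
river: ρ → (-12,40,29)
river: ρ → (29,18,-23)
closes: descent 0, river 18
min |a| on river = 3

3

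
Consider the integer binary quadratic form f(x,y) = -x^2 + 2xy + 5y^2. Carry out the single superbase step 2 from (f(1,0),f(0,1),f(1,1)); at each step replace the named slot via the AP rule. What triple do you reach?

start (-1,5,6) = (f(1,0),f(0,1),f(1,1))
replace slot 2: 2·((-1)+6) − 5 = 5 → (-1,5,6)

-1,5,6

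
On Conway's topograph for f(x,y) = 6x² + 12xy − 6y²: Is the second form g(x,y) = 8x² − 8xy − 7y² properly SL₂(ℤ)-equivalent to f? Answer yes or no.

D₁ = 288, D₂ = 288
river cycle of f (length 2): (-6, 12, 6), (6, 12, -6)
river cycle of g (length 6): (-7, 8, 8), (8, 8, -7), (-7, 6, 9), (9, 12, -4), (-4, 12, 9), (9, 6, -7)
cycles differ ⇒ inequivalent

no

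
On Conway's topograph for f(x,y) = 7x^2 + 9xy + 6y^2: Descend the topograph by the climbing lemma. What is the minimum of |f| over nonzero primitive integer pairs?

translate: b→-5 (≡9 mod 14), so (7,9,6)→(7,-5,4)
flip: (7,-5,4)→(4,5,7)
translate: b→-3 (≡5 mod 8), so (4,5,7)→(4,-3,6)
reduced (well bottom): (4,-3,6) with a≤c, −a<b≤a
well minimum = a = 4

4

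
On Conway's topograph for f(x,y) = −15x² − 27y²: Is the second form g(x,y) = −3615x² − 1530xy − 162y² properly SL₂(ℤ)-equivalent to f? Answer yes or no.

D₁ = -1620, D₂ = -1620
f is negative-definite; reduce −f:
−f: reduced (well bottom): (15,0,27) with a≤c, −a<b≤a
flip sign back: reduced form of f is (-15,0,-27)
g is negative-definite; reduce −g:
−g: flip: (3615,1530,162)→(162,-1530,3615)
−g: translate: b→90 (≡-1530 mod 324), so (162,-1530,3615)→(162,90,15)
−g: flip: (162,90,15)→(15,-90,162)
−g: translate: b→0 (≡-90 mod 30), so (15,-90,162)→(15,0,27)
−g: reduced (well bottom): (15,0,27) with a≤c, −a<b≤a
flip sign back: reduced form of g is (-15,0,-27)
reduced forms (-15, 0, -27) vs (-15, 0, -27) ⇒ equivalent

yes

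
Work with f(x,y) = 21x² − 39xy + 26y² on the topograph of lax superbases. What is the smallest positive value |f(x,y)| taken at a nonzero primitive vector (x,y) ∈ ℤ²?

translate: b→3 (≡-39 mod 42), so (21,-39,26)→(21,3,8)
flip: (21,3,8)→(8,-3,21)
reduced (well bottom): (8,-3,21) with a≤c, −a<b≤a
well minimum = a = 8

8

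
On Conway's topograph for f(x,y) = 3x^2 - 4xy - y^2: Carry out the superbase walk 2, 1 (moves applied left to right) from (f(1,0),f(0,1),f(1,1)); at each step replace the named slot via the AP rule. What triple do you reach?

start (3,-1,-2) = (f(1,0),f(0,1),f(1,1))
replace slot 2: 2·(3+(-2)) − (-1) = 3 → (3,3,-2)
replace slot 1: 2·(3+(-2)) − 3 = -1 → (-1,3,-2)

-1,3,-2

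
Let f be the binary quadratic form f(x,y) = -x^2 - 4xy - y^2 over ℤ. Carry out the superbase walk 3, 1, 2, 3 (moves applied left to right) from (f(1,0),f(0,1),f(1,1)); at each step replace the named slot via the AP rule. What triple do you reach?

start (-1,-1,-6) = (f(1,0),f(0,1),f(1,1))
replace slot 3: 2·((-1)+(-1)) − (-6) = 2 → (-1,-1,2)
replace slot 1: 2·((-1)+2) − (-1) = 3 → (3,-1,2)
replace slot 2: 2·(3+2) − (-1) = 11 → (3,11,2)
replace slot 3: 2·(3+11) − 2 = 26 → (3,11,26)

3,11,26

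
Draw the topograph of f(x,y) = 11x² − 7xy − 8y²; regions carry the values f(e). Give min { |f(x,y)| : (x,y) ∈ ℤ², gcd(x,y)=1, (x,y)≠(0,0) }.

descent: ρ → (-8,7,11)  [lands on river]
river: ρ → (11,15,-4)
river: ρ → (-4,17,7)
river: ρ → (7,11,-10)
river: ρ → (-10,9,8)
river: ρ → (8,7,-11)
river: ρ → (-11,15,4)
river: ρ → (4,17,-7)
river: ρ → (-7,11,10)
river: ρ → (10,9,-8)
closes: descent 1, river 10
min |a| on river = 4

4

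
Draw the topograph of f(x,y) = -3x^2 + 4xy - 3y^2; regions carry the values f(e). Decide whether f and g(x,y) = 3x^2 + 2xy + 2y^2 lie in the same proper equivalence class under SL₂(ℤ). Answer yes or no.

D₁ = -20, D₂ = -20
f is negative-definite; reduce −f:
−f: translate: b→2 (≡-4 mod 6), so (3,-4,3)→(3,2,2)
−f: flip: (3,2,2)→(2,-2,3)
−f: translate: b→2 (≡-2 mod 4), so (2,-2,3)→(2,2,3)
−f: reduced (well bottom): (2,2,3) with a≤c, −a<b≤a
flip sign back: reduced form of f is (-2,-2,-3)
g: flip: (3,2,2)→(2,-2,3)
g: translate: b→2 (≡-2 mod 4), so (2,-2,3)→(2,2,3)
g: reduced (well bottom): (2,2,3) with a≤c, −a<b≤a
reduced forms (-2, -2, -3) vs (2, 2, 3) ⇒ inequivalent

no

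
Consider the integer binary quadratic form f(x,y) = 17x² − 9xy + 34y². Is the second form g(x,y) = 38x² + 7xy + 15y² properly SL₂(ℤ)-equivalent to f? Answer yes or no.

D₁ = -2231, D₂ = -2231
f: reduced (well bottom): (17,-9,34) with a≤c, −a<b≤a
g: flip: (38,7,15)→(15,-7,38)
g: reduced (well bottom): (15,-7,38) with a≤c, −a<b≤a
reduced forms (17, -9, 34) vs (15, -7, 38) ⇒ inequivalent

no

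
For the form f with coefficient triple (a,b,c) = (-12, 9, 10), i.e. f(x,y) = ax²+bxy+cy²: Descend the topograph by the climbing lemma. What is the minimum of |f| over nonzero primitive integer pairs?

river: ρ → (10,11,-11)
river: ρ → (-11,11,10)
river: ρ → (10,9,-12)
river: ρ → (-12,15,7)
river: ρ → (7,13,-14)
river: ρ → (-14,15,6)
river: ρ → (6,21,-5)
river: ρ → (-5,19,10)
river: ρ → (10,21,-3)
river: ρ → (-3,21,10)
river: ρ → (10,19,-5)
river: ρ → (-5,21,6)
river: ρ → (6,15,-14)
river: ρ → (-14,13,7)
river: ρ → (7,15,-12)
river: ρ → (-12,9,10)
closes: descent 0, river 16
min |a| on river = 3

3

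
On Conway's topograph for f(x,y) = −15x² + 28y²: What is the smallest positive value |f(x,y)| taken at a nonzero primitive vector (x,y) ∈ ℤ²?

descent: ρ → (28,0,-15)
descent: ρ → (-15,30,13)  [lands on river]
river: ρ → (13,22,-23)
river: ρ → (-23,24,12)
river: ρ → (12,24,-23)
river: ρ → (-23,22,13)
river: ρ → (13,30,-15)
closes: descent 2, river 6
min |a| on river = 12

12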